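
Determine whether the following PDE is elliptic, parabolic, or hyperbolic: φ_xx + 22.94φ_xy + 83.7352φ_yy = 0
Coefficients: A = 1, B = 22.94, C = 83.7352. B² - 4AC = 191.3028, which is positive, so the equation is hyperbolic.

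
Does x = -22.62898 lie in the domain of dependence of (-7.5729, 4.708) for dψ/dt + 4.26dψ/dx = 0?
No. Only data at x = -27.62898 affects (-7.5729, 4.708). Advection has one-way propagation along characteristics.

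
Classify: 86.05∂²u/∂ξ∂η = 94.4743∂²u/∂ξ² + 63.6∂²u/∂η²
Rewriting in standard form: -94.4743∂²u/∂ξ² + 86.05∂²u/∂ξ∂η - 63.6∂²u/∂η² = 0. Elliptic (discriminant = -16629.65942).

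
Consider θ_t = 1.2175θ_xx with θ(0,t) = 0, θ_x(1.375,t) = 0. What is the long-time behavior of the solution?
As t → ∞, θ → 0. Heat escapes through the Dirichlet boundary.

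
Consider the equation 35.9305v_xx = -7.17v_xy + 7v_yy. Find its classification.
Rewriting in standard form: 35.9305v_xx + 7.17v_xy - 7v_yy = 0. Hyperbolic. (A = 35.9305, B = 7.17, C = -7 gives B² - 4AC = 1057.4629.)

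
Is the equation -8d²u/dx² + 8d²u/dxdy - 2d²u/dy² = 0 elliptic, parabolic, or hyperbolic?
Computing B² - 4AC with A = -8, B = 8, C = -2: discriminant = 0 (zero). Answer: parabolic.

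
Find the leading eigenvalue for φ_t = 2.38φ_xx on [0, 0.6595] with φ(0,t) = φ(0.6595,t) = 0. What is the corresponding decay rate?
Eigenvalues: λₙ = 2.38n²π²/0.6595².
First three modes:
  n=1: λ₁ = 2.38π²/0.6595² ≈ 54.007
  n=2: λ₂ = 9.52π²/0.6595² ≈ 216.027 (4× faster decay)
  n=3: λ₃ = 21.42π²/0.6595² ≈ 486.06 (9× faster decay)
As t → ∞, higher modes decay exponentially faster. The n=1 mode dominates: φ ~ c₁ sin(πx/0.6595) e^{-λ₁t}.
Decay rate: λ₁ = 2.38π²/0.6595² ≈ 54.007.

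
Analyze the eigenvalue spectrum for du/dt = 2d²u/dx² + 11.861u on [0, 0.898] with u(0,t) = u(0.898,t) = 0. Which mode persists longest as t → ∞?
Eigenvalues: λₙ = 2n²π²/0.898² - 11.861.
First three modes:
  n=1: λ₁ = 2π²/0.898² - 11.861 ≈ 12.617
  n=2: λ₂ = 8π²/0.898² - 11.861 ≈ 86.051
  n=3: λ₃ = 18π²/0.898² - 11.861 ≈ 208.442
Since 2π²/0.898² ≈ 24.478 > 11.861, all λₙ > 0.
The n=1 mode decays slowest → dominates as t → ∞.
Asymptotic: u ~ c₁ sin(πx/0.898) e^{-λ₁t} with decay rate λ₁ ≈ 12.617.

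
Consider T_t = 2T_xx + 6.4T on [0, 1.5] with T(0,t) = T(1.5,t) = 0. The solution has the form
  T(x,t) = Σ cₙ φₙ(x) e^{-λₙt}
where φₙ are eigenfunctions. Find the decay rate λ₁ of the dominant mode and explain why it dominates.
Eigenvalues: λₙ = 2n²π²/1.5² - 6.4.
First three modes:
  n=1: λ₁ = 2π²/1.5² - 6.4 ≈ 2.373
  n=2: λ₂ = 8π²/1.5² - 6.4 ≈ 28.692
  n=3: λ₃ = 18π²/1.5² - 6.4 ≈ 72.557
Since 2π²/1.5² ≈ 8.773 > 6.4, all λₙ > 0.
The n=1 mode decays slowest → dominates as t → ∞.
Asymptotic: T ~ c₁ sin(πx/1.5) e^{-λ₁t} with decay rate λ₁ ≈ 2.373.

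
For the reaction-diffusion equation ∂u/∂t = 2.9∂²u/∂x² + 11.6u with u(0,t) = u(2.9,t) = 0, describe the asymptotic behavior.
u grows unboundedly. Reaction dominates diffusion (r=11.6 > κπ²/L²≈3.4); solution grows exponentially.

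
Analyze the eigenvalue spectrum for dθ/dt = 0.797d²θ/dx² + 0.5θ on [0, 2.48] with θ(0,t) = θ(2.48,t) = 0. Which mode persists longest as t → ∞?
Eigenvalues: λₙ = 0.797n²π²/2.48² - 0.5.
First three modes:
  n=1: λ₁ = 0.797π²/2.48² - 0.5 ≈ 0.779
  n=2: λ₂ = 3.188π²/2.48² - 0.5 ≈ 4.616
  n=3: λ₃ = 7.173π²/2.48² - 0.5 ≈ 11.011
Since 0.797π²/2.48² ≈ 1.279 > 0.5, all λₙ > 0.
The n=1 mode decays slowest → dominates as t → ∞.
Asymptotic: θ ~ c₁ sin(πx/2.48) e^{-λ₁t} with decay rate λ₁ ≈ 0.779.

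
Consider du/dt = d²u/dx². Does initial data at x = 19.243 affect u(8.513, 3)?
Yes, for any finite x. The heat equation has infinite propagation speed, so all initial data affects all points at any t > 0.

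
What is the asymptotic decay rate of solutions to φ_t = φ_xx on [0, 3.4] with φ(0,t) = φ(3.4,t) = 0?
Eigenvalues: λₙ = n²π²/3.4².
First three modes:
  n=1: λ₁ = π²/3.4² ≈ 0.854
  n=2: λ₂ = 4π²/3.4² ≈ 3.415 (4× faster decay)
  n=3: λ₃ = 9π²/3.4² ≈ 7.684 (9× faster decay)
As t → ∞, higher modes decay exponentially faster. The n=1 mode dominates: φ ~ c₁ sin(πx/3.4) e^{-λ₁t}.
Decay rate: λ₁ = π²/3.4² ≈ 0.854.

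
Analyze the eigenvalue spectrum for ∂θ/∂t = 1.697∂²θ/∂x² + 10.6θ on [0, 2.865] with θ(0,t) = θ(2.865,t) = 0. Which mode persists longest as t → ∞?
Eigenvalues: λₙ = 1.697n²π²/2.865² - 10.6.
First three modes:
  n=1: λ₁ = 1.697π²/2.865² - 10.6 ≈ -8.56
  n=2: λ₂ = 6.788π²/2.865² - 10.6 ≈ -2.438
  n=3: λ₃ = 15.273π²/2.865² - 10.6 ≈ 7.764
Since 1.697π²/2.865² ≈ 2.04 < 10.6, λ₁ < 0.
The n=1 mode grows fastest (−λₙ is largest for n=1) → dominates.
Asymptotic: θ ~ c₁ sin(πx/2.865) e^{8.56t} (exponential growth at rate −λ₁ ≈ 8.56).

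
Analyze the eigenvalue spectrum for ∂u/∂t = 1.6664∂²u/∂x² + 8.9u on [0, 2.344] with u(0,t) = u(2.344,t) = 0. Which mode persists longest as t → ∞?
Eigenvalues: λₙ = 1.6664n²π²/2.344² - 8.9.
First three modes:
  n=1: λ₁ = 1.6664π²/2.344² - 8.9 ≈ -5.907
  n=2: λ₂ = 6.6656π²/2.344² - 8.9 ≈ 3.074
  n=3: λ₃ = 14.9976π²/2.344² - 8.9 ≈ 18.041
Since 1.6664π²/2.344² ≈ 2.993 < 8.9, λ₁ < 0.
The n=1 mode grows fastest (−λₙ is largest for n=1) → dominates.
Asymptotic: u ~ c₁ sin(πx/2.344) e^{5.907t} (exponential growth at rate −λ₁ ≈ 5.907).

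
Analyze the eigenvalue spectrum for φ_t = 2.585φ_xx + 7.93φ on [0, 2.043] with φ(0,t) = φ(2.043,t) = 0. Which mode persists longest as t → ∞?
Eigenvalues: λₙ = 2.585n²π²/2.043² - 7.93.
First three modes:
  n=1: λ₁ = 2.585π²/2.043² - 7.93 ≈ -1.817
  n=2: λ₂ = 10.34π²/2.043² - 7.93 ≈ 16.52
  n=3: λ₃ = 23.265π²/2.043² - 7.93 ≈ 47.083
Since 2.585π²/2.043² ≈ 6.113 < 7.93, λ₁ < 0.
The n=1 mode grows fastest (−λₙ is largest for n=1) → dominates.
Asymptotic: φ ~ c₁ sin(πx/2.043) e^{1.817t} (exponential growth at rate −λ₁ ≈ 1.817).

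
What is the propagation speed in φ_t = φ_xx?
Infinite. The heat equation is parabolic, not hyperbolic, so disturbances propagate instantly.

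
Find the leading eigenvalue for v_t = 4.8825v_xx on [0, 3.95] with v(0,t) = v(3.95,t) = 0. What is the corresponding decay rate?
Eigenvalues: λₙ = 4.8825n²π²/3.95².
First three modes:
  n=1: λ₁ = 4.8825π²/3.95² ≈ 3.089
  n=2: λ₂ = 19.53π²/3.95² ≈ 12.354 (4× faster decay)
  n=3: λ₃ = 43.9425π²/3.95² ≈ 27.797 (9× faster decay)
As t → ∞, higher modes decay exponentially faster. The n=1 mode dominates: v ~ c₁ sin(πx/3.95) e^{-λ₁t}.
Decay rate: λ₁ = 4.8825π²/3.95² ≈ 3.089.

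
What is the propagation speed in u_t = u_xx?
Infinite. The heat equation is parabolic, not hyperbolic, so disturbances propagate instantly.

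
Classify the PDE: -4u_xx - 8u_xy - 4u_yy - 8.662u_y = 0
A = -4, B = -8, C = -4. Discriminant B² - 4AC = 0. Since 0 = 0, parabolic.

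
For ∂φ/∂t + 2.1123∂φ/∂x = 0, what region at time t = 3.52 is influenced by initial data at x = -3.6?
At x = 3.835296. The characteristic carries data from (-3.6, 0) to (3.835296, 3.52).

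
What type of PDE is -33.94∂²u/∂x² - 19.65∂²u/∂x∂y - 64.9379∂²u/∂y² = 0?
With A = -33.94, B = -19.65, C = -64.9379, the discriminant is -8429.846804. This is an elliptic PDE.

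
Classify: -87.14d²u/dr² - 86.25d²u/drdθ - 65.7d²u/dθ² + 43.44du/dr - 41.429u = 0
Elliptic (discriminant = -15461.3295).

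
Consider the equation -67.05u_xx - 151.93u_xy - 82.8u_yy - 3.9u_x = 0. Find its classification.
Hyperbolic. (A = -67.05, B = -151.93, C = -82.8 gives B² - 4AC = 875.7649.)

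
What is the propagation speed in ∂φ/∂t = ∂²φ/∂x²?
Infinite. The heat equation is parabolic, not hyperbolic, so disturbances propagate instantly.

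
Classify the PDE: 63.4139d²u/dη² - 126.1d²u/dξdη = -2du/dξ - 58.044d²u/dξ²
Rewriting in standard form: 58.044d²u/dξ² - 126.1d²u/dξdη + 63.4139d²u/dη² + 2du/dξ = 0. A = 58.044, B = -126.1, C = 63.4139. Discriminant B² - 4AC = 1178.0243536. Since 1178.0243536 > 0, hyperbolic.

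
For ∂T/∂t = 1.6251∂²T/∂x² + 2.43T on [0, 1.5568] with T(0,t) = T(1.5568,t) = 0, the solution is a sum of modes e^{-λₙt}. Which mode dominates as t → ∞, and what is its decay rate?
Eigenvalues: λₙ = 1.6251n²π²/1.5568² - 2.43.
First three modes:
  n=1: λ₁ = 1.6251π²/1.5568² - 2.43 ≈ 4.188
  n=2: λ₂ = 6.5004π²/1.5568² - 2.43 ≈ 24.041
  n=3: λ₃ = 14.6259π²/1.5568² - 2.43 ≈ 57.13
Since 1.6251π²/1.5568² ≈ 6.618 > 2.43, all λₙ > 0.
The n=1 mode decays slowest → dominates as t → ∞.
Asymptotic: T ~ c₁ sin(πx/1.5568) e^{-λ₁t} with decay rate λ₁ ≈ 4.188.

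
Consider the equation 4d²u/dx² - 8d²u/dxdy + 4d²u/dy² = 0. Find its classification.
Parabolic. (A = 4, B = -8, C = 4 gives B² - 4AC = 0.)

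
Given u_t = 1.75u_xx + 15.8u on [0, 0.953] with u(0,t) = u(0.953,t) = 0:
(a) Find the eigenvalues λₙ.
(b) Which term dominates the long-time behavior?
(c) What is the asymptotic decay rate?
Eigenvalues: λₙ = 1.75n²π²/0.953² - 15.8.
First three modes:
  n=1: λ₁ = 1.75π²/0.953² - 15.8 ≈ 3.217
  n=2: λ₂ = 7π²/0.953² - 15.8 ≈ 60.27
  n=3: λ₃ = 15.75π²/0.953² - 15.8 ≈ 155.357
Since 1.75π²/0.953² ≈ 19.017 > 15.8, all λₙ > 0.
The n=1 mode decays slowest → dominates as t → ∞.
Asymptotic: u ~ c₁ sin(πx/0.953) e^{-λ₁t} with decay rate λ₁ ≈ 3.217.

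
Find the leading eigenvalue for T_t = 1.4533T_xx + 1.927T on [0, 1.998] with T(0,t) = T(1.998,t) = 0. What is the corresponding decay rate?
Eigenvalues: λₙ = 1.4533n²π²/1.998² - 1.927.
First three modes:
  n=1: λ₁ = 1.4533π²/1.998² - 1.927 ≈ 1.666
  n=2: λ₂ = 5.8132π²/1.998² - 1.927 ≈ 12.445
  n=3: λ₃ = 13.0797π²/1.998² - 1.927 ≈ 30.411
Since 1.4533π²/1.998² ≈ 3.593 > 1.927, all λₙ > 0.
The n=1 mode decays slowest → dominates as t → ∞.
Asymptotic: T ~ c₁ sin(πx/1.998) e^{-λ₁t} with decay rate λ₁ ≈ 1.666.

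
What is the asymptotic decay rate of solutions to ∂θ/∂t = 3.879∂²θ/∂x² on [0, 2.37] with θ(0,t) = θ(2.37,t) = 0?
Eigenvalues: λₙ = 3.879n²π²/2.37².
First three modes:
  n=1: λ₁ = 3.879π²/2.37² ≈ 6.816
  n=2: λ₂ = 15.516π²/2.37² ≈ 27.264 (4× faster decay)
  n=3: λ₃ = 34.911π²/2.37² ≈ 61.343 (9× faster decay)
As t → ∞, higher modes decay exponentially faster. The n=1 mode dominates: θ ~ c₁ sin(πx/2.37) e^{-λ₁t}.
Decay rate: λ₁ = 3.879π²/2.37² ≈ 6.816.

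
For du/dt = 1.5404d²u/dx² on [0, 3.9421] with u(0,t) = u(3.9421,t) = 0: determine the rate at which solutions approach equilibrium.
Eigenvalues: λₙ = 1.5404n²π²/3.9421².
First three modes:
  n=1: λ₁ = 1.5404π²/3.9421² ≈ 0.978
  n=2: λ₂ = 6.1616π²/3.9421² ≈ 3.913 (4× faster decay)
  n=3: λ₃ = 13.8636π²/3.9421² ≈ 8.805 (9× faster decay)
As t → ∞, higher modes decay exponentially faster. The n=1 mode dominates: u ~ c₁ sin(πx/3.9421) e^{-λ₁t}.
Decay rate: λ₁ = 1.5404π²/3.9421² ≈ 0.978.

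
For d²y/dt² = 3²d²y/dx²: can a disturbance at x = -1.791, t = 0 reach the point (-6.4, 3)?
Yes. The domain of dependence is [-15.4, 2.6], and -1.791 ∈ [-15.4, 2.6].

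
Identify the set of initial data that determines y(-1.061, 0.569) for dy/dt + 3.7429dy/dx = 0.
A single point: x = -3.1907101. The characteristic through (-1.061, 0.569) is x - 3.7429t = const, so x = -1.061 - 3.7429·0.569 = -3.1907101.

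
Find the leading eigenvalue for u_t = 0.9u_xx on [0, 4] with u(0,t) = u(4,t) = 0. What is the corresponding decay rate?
Eigenvalues: λₙ = 0.9n²π²/4².
First three modes:
  n=1: λ₁ = 0.9π²/4² ≈ 0.555
  n=2: λ₂ = 3.6π²/4² ≈ 2.221 (4× faster decay)
  n=3: λ₃ = 8.1π²/4² ≈ 4.996 (9× faster decay)
As t → ∞, higher modes decay exponentially faster. The n=1 mode dominates: u ~ c₁ sin(πx/4) e^{-λ₁t}.
Decay rate: λ₁ = 0.9π²/4² ≈ 0.555.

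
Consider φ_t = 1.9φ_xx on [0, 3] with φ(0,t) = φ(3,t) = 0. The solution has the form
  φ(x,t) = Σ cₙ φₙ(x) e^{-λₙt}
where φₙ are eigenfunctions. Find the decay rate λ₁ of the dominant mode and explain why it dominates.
Eigenvalues: λₙ = 1.9n²π²/3².
First three modes:
  n=1: λ₁ = 1.9π²/3² ≈ 2.084
  n=2: λ₂ = 7.6π²/3² ≈ 8.334 (4× faster decay)
  n=3: λ₃ = 17.1π²/3² ≈ 18.752 (9× faster decay)
As t → ∞, higher modes decay exponentially faster. The n=1 mode dominates: φ ~ c₁ sin(πx/3) e^{-λ₁t}.
Decay rate: λ₁ = 1.9π²/3² ≈ 2.084.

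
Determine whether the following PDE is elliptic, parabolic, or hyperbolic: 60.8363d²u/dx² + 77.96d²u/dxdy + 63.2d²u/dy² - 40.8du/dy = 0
Coefficients: A = 60.8363, B = 77.96, C = 63.2. B² - 4AC = -9301.65504, which is negative, so the equation is elliptic.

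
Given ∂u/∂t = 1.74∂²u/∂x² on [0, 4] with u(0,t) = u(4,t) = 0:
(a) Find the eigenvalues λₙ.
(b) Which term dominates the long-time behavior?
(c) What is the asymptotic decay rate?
Eigenvalues: λₙ = 1.74n²π²/4².
First three modes:
  n=1: λ₁ = 1.74π²/4² ≈ 1.073
  n=2: λ₂ = 6.96π²/4² ≈ 4.293 (4× faster decay)
  n=3: λ₃ = 15.66π²/4² ≈ 9.66 (9× faster decay)
As t → ∞, higher modes decay exponentially faster. The n=1 mode dominates: u ~ c₁ sin(πx/4) e^{-λ₁t}.
Decay rate: λ₁ = 1.74π²/4² ≈ 1.073.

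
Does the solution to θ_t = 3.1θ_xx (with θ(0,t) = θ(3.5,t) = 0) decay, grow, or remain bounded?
θ → 0. Heat diffuses out through both boundaries.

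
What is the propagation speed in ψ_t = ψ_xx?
Infinite. The heat equation is parabolic, not hyperbolic, so disturbances propagate instantly.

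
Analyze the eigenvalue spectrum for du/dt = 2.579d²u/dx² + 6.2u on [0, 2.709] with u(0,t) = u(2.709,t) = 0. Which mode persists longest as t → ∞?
Eigenvalues: λₙ = 2.579n²π²/2.709² - 6.2.
First three modes:
  n=1: λ₁ = 2.579π²/2.709² - 6.2 ≈ -2.732
  n=2: λ₂ = 10.316π²/2.709² - 6.2 ≈ 7.674
  n=3: λ₃ = 23.211π²/2.709² - 6.2 ≈ 25.016
Since 2.579π²/2.709² ≈ 3.468 < 6.2, λ₁ < 0.
The n=1 mode grows fastest (−λₙ is largest for n=1) → dominates.
Asymptotic: u ~ c₁ sin(πx/2.709) e^{2.732t} (exponential growth at rate −λ₁ ≈ 2.732).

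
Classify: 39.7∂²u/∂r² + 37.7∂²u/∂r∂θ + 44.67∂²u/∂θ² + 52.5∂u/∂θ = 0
Elliptic (discriminant = -5672.306).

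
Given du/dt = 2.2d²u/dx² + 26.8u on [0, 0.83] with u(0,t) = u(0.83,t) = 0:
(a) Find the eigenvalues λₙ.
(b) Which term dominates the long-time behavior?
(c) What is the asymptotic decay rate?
Eigenvalues: λₙ = 2.2n²π²/0.83² - 26.8.
First three modes:
  n=1: λ₁ = 2.2π²/0.83² - 26.8 ≈ 4.719
  n=2: λ₂ = 8.8π²/0.83² - 26.8 ≈ 99.274
  n=3: λ₃ = 19.8π²/0.83² - 26.8 ≈ 256.867
Since 2.2π²/0.83² ≈ 31.519 > 26.8, all λₙ > 0.
The n=1 mode decays slowest → dominates as t → ∞.
Asymptotic: u ~ c₁ sin(πx/0.83) e^{-λ₁t} with decay rate λ₁ ≈ 4.719.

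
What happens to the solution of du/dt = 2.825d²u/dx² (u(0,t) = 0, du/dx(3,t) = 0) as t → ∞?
u → 0. Heat escapes through the Dirichlet boundary.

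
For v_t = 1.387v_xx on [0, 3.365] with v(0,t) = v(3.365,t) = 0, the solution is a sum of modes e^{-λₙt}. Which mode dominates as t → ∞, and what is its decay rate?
Eigenvalues: λₙ = 1.387n²π²/3.365².
First three modes:
  n=1: λ₁ = 1.387π²/3.365² ≈ 1.209
  n=2: λ₂ = 5.548π²/3.365² ≈ 4.836 (4× faster decay)
  n=3: λ₃ = 12.483π²/3.365² ≈ 10.88 (9× faster decay)
As t → ∞, higher modes decay exponentially faster. The n=1 mode dominates: v ~ c₁ sin(πx/3.365) e^{-λ₁t}.
Decay rate: λ₁ = 1.387π²/3.365² ≈ 1.209.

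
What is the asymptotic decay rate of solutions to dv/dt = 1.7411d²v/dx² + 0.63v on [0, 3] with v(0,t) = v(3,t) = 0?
Eigenvalues: λₙ = 1.7411n²π²/3² - 0.63.
First three modes:
  n=1: λ₁ = 1.7411π²/3² - 0.63 ≈ 1.279
  n=2: λ₂ = 6.9644π²/3² - 0.63 ≈ 7.007
  n=3: λ₃ = 15.6699π²/3² - 0.63 ≈ 16.554
Since 1.7411π²/3² ≈ 1.909 > 0.63, all λₙ > 0.
The n=1 mode decays slowest → dominates as t → ∞.
Asymptotic: v ~ c₁ sin(πx/3) e^{-λ₁t} with decay rate λ₁ ≈ 1.279.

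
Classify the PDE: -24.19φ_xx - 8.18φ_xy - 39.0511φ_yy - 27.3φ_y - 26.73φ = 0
A = -24.19, B = -8.18, C = -39.0511. Discriminant B² - 4AC = -3711.672036. Since -3711.672036 < 0, elliptic.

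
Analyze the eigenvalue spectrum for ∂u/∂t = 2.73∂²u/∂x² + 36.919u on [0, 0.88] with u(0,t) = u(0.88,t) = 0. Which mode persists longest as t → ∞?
Eigenvalues: λₙ = 2.73n²π²/0.88² - 36.919.
First three modes:
  n=1: λ₁ = 2.73π²/0.88² - 36.919 ≈ -2.126
  n=2: λ₂ = 10.92π²/0.88² - 36.919 ≈ 102.255
  n=3: λ₃ = 24.57π²/0.88² - 36.919 ≈ 276.222
Since 2.73π²/0.88² ≈ 34.793 < 36.919, λ₁ < 0.
The n=1 mode grows fastest (−λₙ is largest for n=1) → dominates.
Asymptotic: u ~ c₁ sin(πx/0.88) e^{2.126t} (exponential growth at rate −λ₁ ≈ 2.126).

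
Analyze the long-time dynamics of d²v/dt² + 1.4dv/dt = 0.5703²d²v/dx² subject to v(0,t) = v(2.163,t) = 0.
Long-time behavior: v → 0. Damping (γ=1.4) dissipates energy; oscillations decay exponentially.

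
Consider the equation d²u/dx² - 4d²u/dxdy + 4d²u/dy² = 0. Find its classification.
Parabolic. (A = 1, B = -4, C = 4 gives B² - 4AC = 0.)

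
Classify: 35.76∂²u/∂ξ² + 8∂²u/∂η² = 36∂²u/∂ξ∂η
Rewriting in standard form: 35.76∂²u/∂ξ² - 36∂²u/∂ξ∂η + 8∂²u/∂η² = 0. Hyperbolic (discriminant = 151.68).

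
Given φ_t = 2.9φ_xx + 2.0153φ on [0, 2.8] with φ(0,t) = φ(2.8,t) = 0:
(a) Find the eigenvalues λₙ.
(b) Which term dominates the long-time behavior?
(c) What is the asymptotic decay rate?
Eigenvalues: λₙ = 2.9n²π²/2.8² - 2.0153.
First three modes:
  n=1: λ₁ = 2.9π²/2.8² - 2.0153 ≈ 1.635
  n=2: λ₂ = 11.6π²/2.8² - 2.0153 ≈ 12.588
  n=3: λ₃ = 26.1π²/2.8² - 2.0153 ≈ 30.841
Since 2.9π²/2.8² ≈ 3.651 > 2.0153, all λₙ > 0.
The n=1 mode decays slowest → dominates as t → ∞.
Asymptotic: φ ~ c₁ sin(πx/2.8) e^{-λ₁t} with decay rate λ₁ ≈ 1.635.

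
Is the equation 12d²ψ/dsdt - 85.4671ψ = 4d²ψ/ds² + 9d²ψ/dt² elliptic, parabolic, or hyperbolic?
Rewriting in standard form: -4d²ψ/ds² + 12d²ψ/dsdt - 9d²ψ/dt² - 85.4671ψ = 0. Computing B² - 4AC with A = -4, B = 12, C = -9: discriminant = 0 (zero). Answer: parabolic.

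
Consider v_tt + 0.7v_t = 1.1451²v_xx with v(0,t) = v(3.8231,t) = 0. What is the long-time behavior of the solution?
As t → ∞, v → 0. Damping (γ=0.7) dissipates energy; oscillations decay exponentially.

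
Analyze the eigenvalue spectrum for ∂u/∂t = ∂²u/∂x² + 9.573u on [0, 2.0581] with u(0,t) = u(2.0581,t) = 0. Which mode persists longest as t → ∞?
Eigenvalues: λₙ = n²π²/2.0581² - 9.573.
First three modes:
  n=1: λ₁ = π²/2.0581² - 9.573 ≈ -7.243
  n=2: λ₂ = 4π²/2.0581² - 9.573 ≈ -0.253
  n=3: λ₃ = 9π²/2.0581² - 9.573 ≈ 11.398
Since π²/2.0581² ≈ 2.33 < 9.573, λ₁ < 0.
The n=1 mode grows fastest (−λₙ is largest for n=1) → dominates.
Asymptotic: u ~ c₁ sin(πx/2.0581) e^{7.243t} (exponential growth at rate −λ₁ ≈ 7.243).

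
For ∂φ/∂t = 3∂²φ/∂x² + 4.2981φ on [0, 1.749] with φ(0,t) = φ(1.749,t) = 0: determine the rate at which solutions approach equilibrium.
Eigenvalues: λₙ = 3n²π²/1.749² - 4.2981.
First three modes:
  n=1: λ₁ = 3π²/1.749² - 4.2981 ≈ 5.381
  n=2: λ₂ = 12π²/1.749² - 4.2981 ≈ 34.419
  n=3: λ₃ = 27π²/1.749² - 4.2981 ≈ 82.815
Since 3π²/1.749² ≈ 9.679 > 4.2981, all λₙ > 0.
The n=1 mode decays slowest → dominates as t → ∞.
Asymptotic: φ ~ c₁ sin(πx/1.749) e^{-λ₁t} with decay rate λ₁ ≈ 5.381.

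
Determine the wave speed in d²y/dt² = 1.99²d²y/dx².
Speed = 1.99. Information travels along characteristics x = x₀ ± 1.99t.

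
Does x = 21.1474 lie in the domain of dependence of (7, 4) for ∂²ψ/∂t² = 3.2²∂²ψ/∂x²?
No. The domain of dependence is [-5.8, 19.8], and 21.1474 is outside this interval.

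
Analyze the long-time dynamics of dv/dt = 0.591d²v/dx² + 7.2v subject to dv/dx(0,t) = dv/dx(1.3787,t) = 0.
Long-time behavior: v grows unboundedly. With Neumann BCs the constant mode has diffusion eigenvalue 0, so any r > 0 makes it grow like e^(7.2t); solution grows exponentially.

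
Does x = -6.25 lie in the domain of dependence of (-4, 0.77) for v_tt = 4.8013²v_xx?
Yes. The domain of dependence is [-7.697001, -0.302999], and -6.25 ∈ [-7.697001, -0.302999].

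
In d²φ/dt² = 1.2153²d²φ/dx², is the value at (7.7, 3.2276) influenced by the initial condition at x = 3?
No. The domain of dependence is [3.77749772, 11.62250228], and 3 is outside this interval.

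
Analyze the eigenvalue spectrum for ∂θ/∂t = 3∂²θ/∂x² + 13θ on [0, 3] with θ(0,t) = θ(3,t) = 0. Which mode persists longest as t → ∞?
Eigenvalues: λₙ = 3n²π²/3² - 13.
First three modes:
  n=1: λ₁ = 3π²/3² - 13 ≈ -9.71
  n=2: λ₂ = 12π²/3² - 13 ≈ 0.159
  n=3: λ₃ = 27π²/3² - 13 ≈ 16.609
Since 3π²/3² ≈ 3.29 < 13, λ₁ < 0.
The n=1 mode grows fastest (−λₙ is largest for n=1) → dominates.
Asymptotic: θ ~ c₁ sin(πx/3) e^{9.71t} (exponential growth at rate −λ₁ ≈ 9.71).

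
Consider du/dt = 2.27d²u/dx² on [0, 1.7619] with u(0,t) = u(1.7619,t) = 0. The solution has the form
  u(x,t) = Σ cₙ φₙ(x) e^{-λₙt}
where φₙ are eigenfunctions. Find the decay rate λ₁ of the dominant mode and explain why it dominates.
Eigenvalues: λₙ = 2.27n²π²/1.7619².
First three modes:
  n=1: λ₁ = 2.27π²/1.7619² ≈ 7.217
  n=2: λ₂ = 9.08π²/1.7619² ≈ 28.868 (4× faster decay)
  n=3: λ₃ = 20.43π²/1.7619² ≈ 64.954 (9× faster decay)
As t → ∞, higher modes decay exponentially faster. The n=1 mode dominates: u ~ c₁ sin(πx/1.7619) e^{-λ₁t}.
Decay rate: λ₁ = 2.27π²/1.7619² ≈ 7.217.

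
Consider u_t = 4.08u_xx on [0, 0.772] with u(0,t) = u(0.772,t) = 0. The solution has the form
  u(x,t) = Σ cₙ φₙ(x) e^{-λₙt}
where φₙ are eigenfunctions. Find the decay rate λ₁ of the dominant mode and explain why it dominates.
Eigenvalues: λₙ = 4.08n²π²/0.772².
First three modes:
  n=1: λ₁ = 4.08π²/0.772² ≈ 67.566
  n=2: λ₂ = 16.32π²/0.772² ≈ 270.262 (4× faster decay)
  n=3: λ₃ = 36.72π²/0.772² ≈ 608.09 (9× faster decay)
As t → ∞, higher modes decay exponentially faster. The n=1 mode dominates: u ~ c₁ sin(πx/0.772) e^{-λ₁t}.
Decay rate: λ₁ = 4.08π²/0.772² ≈ 67.566.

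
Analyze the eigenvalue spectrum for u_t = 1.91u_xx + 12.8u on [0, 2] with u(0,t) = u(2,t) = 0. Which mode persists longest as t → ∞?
Eigenvalues: λₙ = 1.91n²π²/2² - 12.8.
First three modes:
  n=1: λ₁ = 1.91π²/2² - 12.8 ≈ -8.087
  n=2: λ₂ = 7.64π²/2² - 12.8 ≈ 6.051
  n=3: λ₃ = 17.19π²/2² - 12.8 ≈ 29.615
Since 1.91π²/2² ≈ 4.713 < 12.8, λ₁ < 0.
The n=1 mode grows fastest (−λₙ is largest for n=1) → dominates.
Asymptotic: u ~ c₁ sin(πx/2) e^{8.087t} (exponential growth at rate −λ₁ ≈ 8.087).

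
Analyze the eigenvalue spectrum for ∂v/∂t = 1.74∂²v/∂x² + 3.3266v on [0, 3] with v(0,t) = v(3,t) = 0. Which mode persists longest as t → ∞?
Eigenvalues: λₙ = 1.74n²π²/3² - 3.3266.
First three modes:
  n=1: λ₁ = 1.74π²/3² - 3.3266 ≈ -1.418
  n=2: λ₂ = 6.96π²/3² - 3.3266 ≈ 4.306
  n=3: λ₃ = 15.66π²/3² - 3.3266 ≈ 13.847
Since 1.74π²/3² ≈ 1.908 < 3.3266, λ₁ < 0.
The n=1 mode grows fastest (−λₙ is largest for n=1) → dominates.
Asymptotic: v ~ c₁ sin(πx/3) e^{1.418t} (exponential growth at rate −λ₁ ≈ 1.418).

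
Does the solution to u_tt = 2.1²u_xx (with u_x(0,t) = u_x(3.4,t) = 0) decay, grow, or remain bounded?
u oscillates about a mean that drifts linearly in t (generically unbounded; no decay). There is no damping, so the nonconstant modes persist as standing waves (energy conserved, no decay). But with Neumann conditions at both ends the constant mode has eigenvalue 0: the spatial mean M(t) of u satisfies M'' = 0, so M(t) = M(0) + M'(0)·t. Unless the initial velocity has zero mean (∫u_t(x,0)dx = 0), the solution grows linearly in t (unbounded, though not exponentially); if it does have zero mean, the solution stays bounded and simply oscillates.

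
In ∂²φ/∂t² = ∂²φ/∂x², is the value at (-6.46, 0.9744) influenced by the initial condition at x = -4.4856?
No. The domain of dependence is [-7.4344, -5.4856], and -4.4856 is outside this interval.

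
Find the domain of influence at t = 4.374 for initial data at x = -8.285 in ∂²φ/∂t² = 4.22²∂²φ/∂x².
Domain of influence: [-26.74328, 10.17328]. Data at x = -8.285 spreads outward at speed 4.22.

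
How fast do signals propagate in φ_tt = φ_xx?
Speed = 1. Information travels along characteristics x = x₀ ± 1t.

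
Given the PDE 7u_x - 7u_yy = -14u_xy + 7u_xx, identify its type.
Rewriting in standard form: -7u_xx + 14u_xy - 7u_yy + 7u_x = 0. The second-order coefficients are A = -7, B = 14, C = -7. Since B² - 4AC = 0 = 0, this is a parabolic PDE.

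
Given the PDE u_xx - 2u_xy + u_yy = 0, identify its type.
The second-order coefficients are A = 1, B = -2, C = 1. Since B² - 4AC = 0 = 0, this is a parabolic PDE.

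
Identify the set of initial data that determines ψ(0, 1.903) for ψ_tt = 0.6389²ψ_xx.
Domain of dependence: [-1.2158267, 1.2158267]. Signals travel at speed 0.6389, so data within |x - 0| ≤ 0.6389·1.903 = 1.2158267 can reach the point.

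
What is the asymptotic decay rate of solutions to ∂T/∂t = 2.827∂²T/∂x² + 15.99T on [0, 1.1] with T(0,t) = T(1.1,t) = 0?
Eigenvalues: λₙ = 2.827n²π²/1.1² - 15.99.
First three modes:
  n=1: λ₁ = 2.827π²/1.1² - 15.99 ≈ 7.069
  n=2: λ₂ = 11.308π²/1.1² - 15.99 ≈ 76.246
  n=3: λ₃ = 25.443π²/1.1² - 15.99 ≈ 191.541
Since 2.827π²/1.1² ≈ 23.059 > 15.99, all λₙ > 0.
The n=1 mode decays slowest → dominates as t → ∞.
Asymptotic: T ~ c₁ sin(πx/1.1) e^{-λ₁t} with decay rate λ₁ ≈ 7.069.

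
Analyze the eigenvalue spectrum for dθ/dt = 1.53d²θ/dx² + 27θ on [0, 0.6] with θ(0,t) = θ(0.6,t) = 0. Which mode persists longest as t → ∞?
Eigenvalues: λₙ = 1.53n²π²/0.6² - 27.
First three modes:
  n=1: λ₁ = 1.53π²/0.6² - 27 ≈ 14.946
  n=2: λ₂ = 6.12π²/0.6² - 27 ≈ 140.783
  n=3: λ₃ = 13.77π²/0.6² - 27 ≈ 350.512
Since 1.53π²/0.6² ≈ 41.946 > 27, all λₙ > 0.
The n=1 mode decays slowest → dominates as t → ∞.
Asymptotic: θ ~ c₁ sin(πx/0.6) e^{-λ₁t} with decay rate λ₁ ≈ 14.946.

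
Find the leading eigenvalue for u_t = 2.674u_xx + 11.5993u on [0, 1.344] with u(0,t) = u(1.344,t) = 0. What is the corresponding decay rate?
Eigenvalues: λₙ = 2.674n²π²/1.344² - 11.5993.
First three modes:
  n=1: λ₁ = 2.674π²/1.344² - 11.5993 ≈ 3.011
  n=2: λ₂ = 10.696π²/1.344² - 11.5993 ≈ 46.842
  n=3: λ₃ = 24.066π²/1.344² - 11.5993 ≈ 119.894
Since 2.674π²/1.344² ≈ 14.61 > 11.5993, all λₙ > 0.
The n=1 mode decays slowest → dominates as t → ∞.
Asymptotic: u ~ c₁ sin(πx/1.344) e^{-λ₁t} with decay rate λ₁ ≈ 3.011.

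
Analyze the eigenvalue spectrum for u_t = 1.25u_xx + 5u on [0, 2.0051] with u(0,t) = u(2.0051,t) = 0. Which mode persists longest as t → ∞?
Eigenvalues: λₙ = 1.25n²π²/2.0051² - 5.
First three modes:
  n=1: λ₁ = 1.25π²/2.0051² - 5 ≈ -1.931
  n=2: λ₂ = 5π²/2.0051² - 5 ≈ 7.274
  n=3: λ₃ = 11.25π²/2.0051² - 5 ≈ 22.617
Since 1.25π²/2.0051² ≈ 3.069 < 5, λ₁ < 0.
The n=1 mode grows fastest (−λₙ is largest for n=1) → dominates.
Asymptotic: u ~ c₁ sin(πx/2.0051) e^{1.931t} (exponential growth at rate −λ₁ ≈ 1.931).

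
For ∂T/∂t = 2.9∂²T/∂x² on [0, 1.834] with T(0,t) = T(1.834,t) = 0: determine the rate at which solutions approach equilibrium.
Eigenvalues: λₙ = 2.9n²π²/1.834².
First three modes:
  n=1: λ₁ = 2.9π²/1.834² ≈ 8.509
  n=2: λ₂ = 11.6π²/1.834² ≈ 34.038 (4× faster decay)
  n=3: λ₃ = 26.1π²/1.834² ≈ 76.585 (9× faster decay)
As t → ∞, higher modes decay exponentially faster. The n=1 mode dominates: T ~ c₁ sin(πx/1.834) e^{-λ₁t}.
Decay rate: λ₁ = 2.9π²/1.834² ≈ 8.509.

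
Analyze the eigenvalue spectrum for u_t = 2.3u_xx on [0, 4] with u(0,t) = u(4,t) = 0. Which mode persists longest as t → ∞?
Eigenvalues: λₙ = 2.3n²π²/4².
First three modes:
  n=1: λ₁ = 2.3π²/4² ≈ 1.419
  n=2: λ₂ = 9.2π²/4² ≈ 5.675 (4× faster decay)
  n=3: λ₃ = 20.7π²/4² ≈ 12.769 (9× faster decay)
As t → ∞, higher modes decay exponentially faster. The n=1 mode dominates: u ~ c₁ sin(πx/4) e^{-λ₁t}.
Decay rate: λ₁ = 2.3π²/4² ≈ 1.419.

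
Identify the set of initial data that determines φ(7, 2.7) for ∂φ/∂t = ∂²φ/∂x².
The entire real line. The heat equation has infinite propagation speed: any initial disturbance instantly affects all points (though exponentially small far away).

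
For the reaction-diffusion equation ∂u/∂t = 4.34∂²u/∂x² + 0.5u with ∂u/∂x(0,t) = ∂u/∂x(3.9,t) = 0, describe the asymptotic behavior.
u grows unboundedly. With Neumann BCs the constant mode has diffusion eigenvalue 0, so any r > 0 makes it grow like e^(0.5t); solution grows exponentially.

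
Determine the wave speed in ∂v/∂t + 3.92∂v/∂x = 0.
Speed = 3.92. Information travels along x - 3.92t = const (rightward).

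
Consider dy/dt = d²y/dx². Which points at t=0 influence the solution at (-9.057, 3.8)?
The entire real line. The heat equation has infinite propagation speed: any initial disturbance instantly affects all points (though exponentially small far away).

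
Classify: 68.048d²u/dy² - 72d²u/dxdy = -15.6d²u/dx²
Rewriting in standard form: 15.6d²u/dx² - 72d²u/dxdy + 68.048d²u/dy² = 0. Hyperbolic (discriminant = 937.8048).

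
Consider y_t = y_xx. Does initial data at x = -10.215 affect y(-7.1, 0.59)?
Yes, for any finite x. The heat equation has infinite propagation speed, so all initial data affects all points at any t > 0.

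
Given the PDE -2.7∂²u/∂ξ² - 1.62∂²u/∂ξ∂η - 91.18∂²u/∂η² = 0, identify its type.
The second-order coefficients are A = -2.7, B = -1.62, C = -91.18. Since B² - 4AC = -982.1196 < 0, this is an elliptic PDE.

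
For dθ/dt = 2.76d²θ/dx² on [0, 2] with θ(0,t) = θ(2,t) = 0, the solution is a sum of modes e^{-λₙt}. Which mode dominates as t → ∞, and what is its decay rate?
Eigenvalues: λₙ = 2.76n²π²/2².
First three modes:
  n=1: λ₁ = 2.76π²/2² ≈ 6.81
  n=2: λ₂ = 11.04π²/2² ≈ 27.24 (4× faster decay)
  n=3: λ₃ = 24.84π²/2² ≈ 61.29 (9× faster decay)
As t → ∞, higher modes decay exponentially faster. The n=1 mode dominates: θ ~ c₁ sin(πx/2) e^{-λ₁t}.
Decay rate: λ₁ = 2.76π²/2² ≈ 6.81.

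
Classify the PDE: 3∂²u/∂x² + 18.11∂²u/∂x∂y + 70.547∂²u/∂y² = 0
A = 3, B = 18.11, C = 70.547. Discriminant B² - 4AC = -518.5919. Since -518.5919 < 0, elliptic.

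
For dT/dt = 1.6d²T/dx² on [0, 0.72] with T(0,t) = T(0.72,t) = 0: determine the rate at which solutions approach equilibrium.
Eigenvalues: λₙ = 1.6n²π²/0.72².
First three modes:
  n=1: λ₁ = 1.6π²/0.72² ≈ 30.462
  n=2: λ₂ = 6.4π²/0.72² ≈ 121.847 (4× faster decay)
  n=3: λ₃ = 14.4π²/0.72² ≈ 274.156 (9× faster decay)
As t → ∞, higher modes decay exponentially faster. The n=1 mode dominates: T ~ c₁ sin(πx/0.72) e^{-λ₁t}.
Decay rate: λ₁ = 1.6π²/0.72² ≈ 30.462.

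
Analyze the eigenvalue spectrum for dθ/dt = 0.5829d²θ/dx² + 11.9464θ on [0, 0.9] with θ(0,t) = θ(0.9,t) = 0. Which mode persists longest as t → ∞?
Eigenvalues: λₙ = 0.5829n²π²/0.9² - 11.9464.
First three modes:
  n=1: λ₁ = 0.5829π²/0.9² - 11.9464 ≈ -4.844
  n=2: λ₂ = 2.3316π²/0.9² - 11.9464 ≈ 16.463
  n=3: λ₃ = 5.2461π²/0.9² - 11.9464 ≈ 51.976
Since 0.5829π²/0.9² ≈ 7.102 < 11.9464, λ₁ < 0.
The n=1 mode grows fastest (−λₙ is largest for n=1) → dominates.
Asymptotic: θ ~ c₁ sin(πx/0.9) e^{4.844t} (exponential growth at rate −λ₁ ≈ 4.844).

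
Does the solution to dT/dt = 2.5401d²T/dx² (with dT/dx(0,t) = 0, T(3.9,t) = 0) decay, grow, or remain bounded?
T → 0. Heat escapes through the Dirichlet boundary.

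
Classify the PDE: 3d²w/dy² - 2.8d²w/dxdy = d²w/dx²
Rewriting in standard form: -d²w/dx² - 2.8d²w/dxdy + 3d²w/dy² = 0. A = -1, B = -2.8, C = 3. Discriminant B² - 4AC = 19.84. Since 19.84 > 0, hyperbolic.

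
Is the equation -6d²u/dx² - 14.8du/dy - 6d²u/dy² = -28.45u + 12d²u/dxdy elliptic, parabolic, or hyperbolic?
Rewriting in standard form: -6d²u/dx² - 12d²u/dxdy - 6d²u/dy² - 14.8du/dy + 28.45u = 0. Computing B² - 4AC with A = -6, B = -12, C = -6: discriminant = 0 (zero). Answer: parabolic.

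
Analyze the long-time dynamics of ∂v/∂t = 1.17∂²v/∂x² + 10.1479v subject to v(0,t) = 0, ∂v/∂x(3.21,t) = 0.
Long-time behavior: v grows unboundedly. Reaction dominates diffusion (r=10.1479 > κπ²/(4L²)≈0.28); solution grows exponentially.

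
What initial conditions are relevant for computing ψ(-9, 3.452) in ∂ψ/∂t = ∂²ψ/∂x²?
The entire real line. The heat equation has infinite propagation speed: any initial disturbance instantly affects all points (though exponentially small far away).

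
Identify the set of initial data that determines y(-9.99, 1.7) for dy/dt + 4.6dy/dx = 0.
A single point: x = -17.81. The characteristic through (-9.99, 1.7) is x - 4.6t = const, so x = -9.99 - 4.6·1.7 = -17.81.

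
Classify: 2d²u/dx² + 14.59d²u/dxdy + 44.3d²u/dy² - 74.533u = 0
Elliptic (discriminant = -141.5319).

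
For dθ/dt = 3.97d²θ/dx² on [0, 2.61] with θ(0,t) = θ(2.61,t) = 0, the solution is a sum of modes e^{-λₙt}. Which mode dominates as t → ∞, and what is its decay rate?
Eigenvalues: λₙ = 3.97n²π²/2.61².
First three modes:
  n=1: λ₁ = 3.97π²/2.61² ≈ 5.752
  n=2: λ₂ = 15.88π²/2.61² ≈ 23.007 (4× faster decay)
  n=3: λ₃ = 35.73π²/2.61² ≈ 51.767 (9× faster decay)
As t → ∞, higher modes decay exponentially faster. The n=1 mode dominates: θ ~ c₁ sin(πx/2.61) e^{-λ₁t}.
Decay rate: λ₁ = 3.97π²/2.61² ≈ 5.752.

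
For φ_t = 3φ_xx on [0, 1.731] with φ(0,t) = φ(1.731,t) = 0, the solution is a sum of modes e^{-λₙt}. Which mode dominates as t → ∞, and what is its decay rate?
Eigenvalues: λₙ = 3n²π²/1.731².
First three modes:
  n=1: λ₁ = 3π²/1.731² ≈ 9.882
  n=2: λ₂ = 12π²/1.731² ≈ 39.526 (4× faster decay)
  n=3: λ₃ = 27π²/1.731² ≈ 88.934 (9× faster decay)
As t → ∞, higher modes decay exponentially faster. The n=1 mode dominates: φ ~ c₁ sin(πx/1.731) e^{-λ₁t}.
Decay rate: λ₁ = 3π²/1.731² ≈ 9.882.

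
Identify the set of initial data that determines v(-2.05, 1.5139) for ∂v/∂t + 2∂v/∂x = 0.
A single point: x = -5.0778. The characteristic through (-2.05, 1.5139) is x - 2t = const, so x = -2.05 - 2·1.5139 = -5.0778.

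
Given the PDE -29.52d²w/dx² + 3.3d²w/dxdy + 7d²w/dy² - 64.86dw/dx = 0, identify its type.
The second-order coefficients are A = -29.52, B = 3.3, C = 7. Since B² - 4AC = 837.45 > 0, this is a hyperbolic PDE.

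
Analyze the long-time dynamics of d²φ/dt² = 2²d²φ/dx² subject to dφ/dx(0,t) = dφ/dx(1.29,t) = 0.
Long-time behavior: φ oscillates about a mean that drifts linearly in t (generically unbounded; no decay). There is no damping, so the nonconstant modes persist as standing waves (energy conserved, no decay). But with Neumann conditions at both ends the constant mode has eigenvalue 0: the spatial mean M(t) of φ satisfies M'' = 0, so M(t) = M(0) + M'(0)·t. Unless the initial velocity has zero mean (∫φ_t(x,0)dx = 0), the solution grows linearly in t (unbounded, though not exponentially); if it does have zero mean, the solution stays bounded and simply oscillates.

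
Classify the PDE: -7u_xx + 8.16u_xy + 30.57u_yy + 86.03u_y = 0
A = -7, B = 8.16, C = 30.57. Discriminant B² - 4AC = 922.5456. Since 922.5456 > 0, hyperbolic.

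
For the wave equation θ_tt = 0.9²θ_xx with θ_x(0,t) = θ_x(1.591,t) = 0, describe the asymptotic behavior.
θ oscillates about a mean that drifts linearly in t (generically unbounded; no decay). There is no damping, so the nonconstant modes persist as standing waves (energy conserved, no decay). But with Neumann conditions at both ends the constant mode has eigenvalue 0: the spatial mean M(t) of θ satisfies M'' = 0, so M(t) = M(0) + M'(0)·t. Unless the initial velocity has zero mean (∫θ_t(x,0)dx = 0), the solution grows linearly in t (unbounded, though not exponentially); if it does have zero mean, the solution stays bounded and simply oscillates.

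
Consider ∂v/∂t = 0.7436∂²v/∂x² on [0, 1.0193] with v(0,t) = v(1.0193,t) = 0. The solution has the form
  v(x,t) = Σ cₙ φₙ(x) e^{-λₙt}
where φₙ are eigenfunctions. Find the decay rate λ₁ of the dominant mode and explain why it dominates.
Eigenvalues: λₙ = 0.7436n²π²/1.0193².
First three modes:
  n=1: λ₁ = 0.7436π²/1.0193² ≈ 7.064
  n=2: λ₂ = 2.9744π²/1.0193² ≈ 28.255 (4× faster decay)
  n=3: λ₃ = 6.6924π²/1.0193² ≈ 63.574 (9× faster decay)
As t → ∞, higher modes decay exponentially faster. The n=1 mode dominates: v ~ c₁ sin(πx/1.0193) e^{-λ₁t}.
Decay rate: λ₁ = 0.7436π²/1.0193² ≈ 7.064.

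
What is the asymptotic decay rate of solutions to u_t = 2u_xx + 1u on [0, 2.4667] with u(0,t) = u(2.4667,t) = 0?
Eigenvalues: λₙ = 2n²π²/2.4667² - 1.
First three modes:
  n=1: λ₁ = 2π²/2.4667² - 1 ≈ 2.244
  n=2: λ₂ = 8π²/2.4667² - 1 ≈ 11.976
  n=3: λ₃ = 18π²/2.4667² - 1 ≈ 28.197
Since 2π²/2.4667² ≈ 3.244 > 1, all λₙ > 0.
The n=1 mode decays slowest → dominates as t → ∞.
Asymptotic: u ~ c₁ sin(πx/2.4667) e^{-λ₁t} with decay rate λ₁ ≈ 2.244.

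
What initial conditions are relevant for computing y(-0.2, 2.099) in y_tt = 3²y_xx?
Domain of dependence: [-6.497, 6.097]. Signals travel at speed 3, so data within |x - -0.2| ≤ 3·2.099 = 6.297 can reach the point.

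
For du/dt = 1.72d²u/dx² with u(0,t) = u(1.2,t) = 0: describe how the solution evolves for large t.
u → 0. Heat diffuses out through both boundaries.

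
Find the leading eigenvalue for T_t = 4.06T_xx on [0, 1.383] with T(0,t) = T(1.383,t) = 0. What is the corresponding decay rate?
Eigenvalues: λₙ = 4.06n²π²/1.383².
First three modes:
  n=1: λ₁ = 4.06π²/1.383² ≈ 20.95
  n=2: λ₂ = 16.24π²/1.383² ≈ 83.799 (4× faster decay)
  n=3: λ₃ = 36.54π²/1.383² ≈ 188.549 (9× faster decay)
As t → ∞, higher modes decay exponentially faster. The n=1 mode dominates: T ~ c₁ sin(πx/1.383) e^{-λ₁t}.
Decay rate: λ₁ = 4.06π²/1.383² ≈ 20.95.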